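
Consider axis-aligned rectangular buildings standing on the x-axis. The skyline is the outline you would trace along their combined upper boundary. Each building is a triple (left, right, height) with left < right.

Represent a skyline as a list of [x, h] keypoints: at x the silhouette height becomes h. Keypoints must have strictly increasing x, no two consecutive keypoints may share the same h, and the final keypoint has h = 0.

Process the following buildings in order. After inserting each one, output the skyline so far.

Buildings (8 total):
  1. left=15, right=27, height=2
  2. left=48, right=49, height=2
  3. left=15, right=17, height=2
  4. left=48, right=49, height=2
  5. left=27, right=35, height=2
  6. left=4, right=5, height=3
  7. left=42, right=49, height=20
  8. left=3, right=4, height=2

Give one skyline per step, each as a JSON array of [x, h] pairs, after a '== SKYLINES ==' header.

== SKYLINES ==
[[15,2],[27,0]]
[[15,2],[27,0],[48,2],[49,0]]
[[15,2],[27,0],[48,2],[49,0]]
[[15,2],[27,0],[48,2],[49,0]]
[[15,2],[35,0],[48,2],[49,0]]
[[4,3],[5,0],[15,2],[35,0],[48,2],[49,0]]
[[4,3],[5,0],[15,2],[35,0],[42,20],[49,0]]
[[3,2],[4,3],[5,0],[15,2],[35,0],[42,20],[49,0]]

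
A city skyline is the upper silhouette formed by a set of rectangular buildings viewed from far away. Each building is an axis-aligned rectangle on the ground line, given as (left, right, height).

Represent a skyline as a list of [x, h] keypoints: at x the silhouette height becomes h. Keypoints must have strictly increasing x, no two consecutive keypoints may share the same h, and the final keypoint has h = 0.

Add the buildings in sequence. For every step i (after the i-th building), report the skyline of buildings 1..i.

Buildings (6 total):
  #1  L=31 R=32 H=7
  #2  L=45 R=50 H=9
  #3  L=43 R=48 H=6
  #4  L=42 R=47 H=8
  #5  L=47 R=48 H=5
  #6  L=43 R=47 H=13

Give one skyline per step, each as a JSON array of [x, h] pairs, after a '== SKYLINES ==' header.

== SKYLINES ==
[[31,7],[32,0]]
[[31,7],[32,0],[45,9],[50,0]]
[[31,7],[32,0],[43,6],[45,9],[50,0]]
[[31,7],[32,0],[42,8],[45,9],[50,0]]
[[31,7],[32,0],[42,8],[45,9],[50,0]]
[[31,7],[32,0],[42,8],[43,13],[47,9],[50,0]]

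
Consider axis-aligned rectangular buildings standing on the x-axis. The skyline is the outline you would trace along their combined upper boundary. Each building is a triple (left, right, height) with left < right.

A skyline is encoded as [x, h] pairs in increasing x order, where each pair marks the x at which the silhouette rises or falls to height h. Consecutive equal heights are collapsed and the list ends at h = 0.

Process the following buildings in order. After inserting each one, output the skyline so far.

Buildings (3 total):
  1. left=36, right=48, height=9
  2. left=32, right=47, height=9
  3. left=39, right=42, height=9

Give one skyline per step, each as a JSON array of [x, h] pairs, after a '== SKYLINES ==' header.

== SKYLINES ==
[[36,9],[48,0]]
[[32,9],[48,0]]
[[32,9],[48,0]]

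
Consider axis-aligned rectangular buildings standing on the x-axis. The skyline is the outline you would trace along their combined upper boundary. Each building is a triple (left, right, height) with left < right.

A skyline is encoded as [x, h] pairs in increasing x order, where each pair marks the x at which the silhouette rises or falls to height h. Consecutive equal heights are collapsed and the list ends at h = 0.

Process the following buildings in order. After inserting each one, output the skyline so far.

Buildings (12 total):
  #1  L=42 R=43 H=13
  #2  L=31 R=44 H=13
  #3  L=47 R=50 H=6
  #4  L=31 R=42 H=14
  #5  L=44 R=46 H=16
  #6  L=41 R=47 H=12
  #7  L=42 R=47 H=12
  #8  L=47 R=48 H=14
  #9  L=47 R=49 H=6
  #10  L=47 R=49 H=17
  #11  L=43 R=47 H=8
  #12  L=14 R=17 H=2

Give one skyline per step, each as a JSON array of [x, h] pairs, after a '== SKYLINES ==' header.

== SKYLINES ==
[[42,13],[43,0]]
[[31,13],[44,0]]
[[31,13],[44,0],[47,6],[50,0]]
[[31,14],[42,13],[44,0],[47,6],[50,0]]
[[31,14],[42,13],[44,16],[46,0],[47,6],[50,0]]
[[31,14],[42,13],[44,16],[46,12],[47,6],[50,0]]
[[31,14],[42,13],[44,16],[46,12],[47,6],[50,0]]
[[31,14],[42,13],[44,16],[46,12],[47,14],[48,6],[50,0]]
[[31,14],[42,13],[44,16],[46,12],[47,14],[48,6],[50,0]]
[[31,14],[42,13],[44,16],[46,12],[47,17],[49,6],[50,0]]
[[31,14],[42,13],[44,16],[46,12],[47,17],[49,6],[50,0]]
[[14,2],[17,0],[31,14],[42,13],[44,16],[46,12],[47,17],[49,6],[50,0]]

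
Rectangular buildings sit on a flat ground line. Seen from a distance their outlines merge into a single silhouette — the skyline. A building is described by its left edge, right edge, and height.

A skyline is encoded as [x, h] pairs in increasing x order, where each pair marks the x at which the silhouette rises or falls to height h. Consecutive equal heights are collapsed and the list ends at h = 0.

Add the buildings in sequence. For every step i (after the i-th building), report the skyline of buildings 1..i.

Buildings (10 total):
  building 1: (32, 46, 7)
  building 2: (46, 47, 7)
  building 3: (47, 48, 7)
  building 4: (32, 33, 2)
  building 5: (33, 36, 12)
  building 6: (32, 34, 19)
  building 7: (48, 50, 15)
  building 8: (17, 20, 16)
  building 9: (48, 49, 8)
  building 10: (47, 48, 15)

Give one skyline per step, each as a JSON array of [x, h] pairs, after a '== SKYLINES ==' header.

== SKYLINES ==
[[32,7],[46,0]]
[[32,7],[47,0]]
[[32,7],[48,0]]
[[32,7],[48,0]]
[[32,7],[33,12],[36,7],[48,0]]
[[32,19],[34,12],[36,7],[48,0]]
[[32,19],[34,12],[36,7],[48,15],[50,0]]
[[17,16],[20,0],[32,19],[34,12],[36,7],[48,15],[50,0]]
[[17,16],[20,0],[32,19],[34,12],[36,7],[48,15],[50,0]]
[[17,16],[20,0],[32,19],[34,12],[36,7],[47,15],[50,0]]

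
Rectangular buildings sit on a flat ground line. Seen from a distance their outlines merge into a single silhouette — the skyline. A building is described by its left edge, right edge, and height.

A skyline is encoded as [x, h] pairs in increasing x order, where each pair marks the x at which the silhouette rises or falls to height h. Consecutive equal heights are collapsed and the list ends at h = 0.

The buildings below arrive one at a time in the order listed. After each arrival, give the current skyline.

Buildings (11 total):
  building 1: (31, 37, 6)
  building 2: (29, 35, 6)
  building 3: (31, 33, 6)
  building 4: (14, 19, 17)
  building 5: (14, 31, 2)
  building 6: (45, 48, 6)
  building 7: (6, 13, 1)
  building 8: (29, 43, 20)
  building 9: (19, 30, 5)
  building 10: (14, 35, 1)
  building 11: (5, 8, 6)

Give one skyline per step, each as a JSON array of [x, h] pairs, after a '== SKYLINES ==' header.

== SKYLINES ==
[[31,6],[37,0]]
[[29,6],[37,0]]
[[29,6],[37,0]]
[[14,17],[19,0],[29,6],[37,0]]
[[14,17],[19,2],[29,6],[37,0]]
[[14,17],[19,2],[29,6],[37,0],[45,6],[48,0]]
[[6,1],[13,0],[14,17],[19,2],[29,6],[37,0],[45,6],[48,0]]
[[6,1],[13,0],[14,17],[19,2],[29,20],[43,0],[45,6],[48,0]]
[[6,1],[13,0],[14,17],[19,5],[29,20],[43,0],[45,6],[48,0]]
[[6,1],[13,0],[14,17],[19,5],[29,20],[43,0],[45,6],[48,0]]
[[5,6],[8,1],[13,0],[14,17],[19,5],[29,20],[43,0],[45,6],[48,0]]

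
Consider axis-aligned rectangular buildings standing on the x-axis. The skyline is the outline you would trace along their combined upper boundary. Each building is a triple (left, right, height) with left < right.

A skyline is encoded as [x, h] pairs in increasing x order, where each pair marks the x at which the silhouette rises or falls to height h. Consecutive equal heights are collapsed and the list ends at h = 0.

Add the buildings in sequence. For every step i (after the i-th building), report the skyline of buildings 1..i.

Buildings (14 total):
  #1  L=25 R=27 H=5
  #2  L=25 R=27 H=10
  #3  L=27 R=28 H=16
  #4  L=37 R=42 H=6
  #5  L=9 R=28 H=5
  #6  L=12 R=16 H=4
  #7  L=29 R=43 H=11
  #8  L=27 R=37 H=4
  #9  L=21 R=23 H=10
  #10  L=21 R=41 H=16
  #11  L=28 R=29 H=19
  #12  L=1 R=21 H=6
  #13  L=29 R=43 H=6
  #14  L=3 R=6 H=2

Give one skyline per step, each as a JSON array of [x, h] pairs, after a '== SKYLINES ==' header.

== SKYLINES ==
[[25,5],[27,0]]
[[25,10],[27,0]]
[[25,10],[27,16],[28,0]]
[[25,10],[27,16],[28,0],[37,6],[42,0]]
[[9,5],[25,10],[27,16],[28,0],[37,6],[42,0]]
[[9,5],[25,10],[27,16],[28,0],[37,6],[42,0]]
[[9,5],[25,10],[27,16],[28,0],[29,11],[43,0]]
[[9,5],[25,10],[27,16],[28,4],[29,11],[43,0]]
[[9,5],[21,10],[23,5],[25,10],[27,16],[28,4],[29,11],[43,0]]
[[9,5],[21,16],[41,11],[43,0]]
[[9,5],[21,16],[28,19],[29,16],[41,11],[43,0]]
[[1,6],[21,16],[28,19],[29,16],[41,11],[43,0]]
[[1,6],[21,16],[28,19],[29,16],[41,11],[43,0]]
[[1,6],[21,16],[28,19],[29,16],[41,11],[43,0]]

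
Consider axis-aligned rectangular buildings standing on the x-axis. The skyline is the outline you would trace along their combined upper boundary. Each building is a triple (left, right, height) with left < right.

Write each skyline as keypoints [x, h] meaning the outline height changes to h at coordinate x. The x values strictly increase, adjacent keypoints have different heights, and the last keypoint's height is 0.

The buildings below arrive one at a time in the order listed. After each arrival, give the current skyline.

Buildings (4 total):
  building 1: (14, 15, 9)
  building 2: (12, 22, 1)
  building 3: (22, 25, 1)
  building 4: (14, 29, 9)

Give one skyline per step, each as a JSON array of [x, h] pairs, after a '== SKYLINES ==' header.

== SKYLINES ==
[[14,9],[15,0]]
[[12,1],[14,9],[15,1],[22,0]]
[[12,1],[14,9],[15,1],[25,0]]
[[12,1],[14,9],[29,0]]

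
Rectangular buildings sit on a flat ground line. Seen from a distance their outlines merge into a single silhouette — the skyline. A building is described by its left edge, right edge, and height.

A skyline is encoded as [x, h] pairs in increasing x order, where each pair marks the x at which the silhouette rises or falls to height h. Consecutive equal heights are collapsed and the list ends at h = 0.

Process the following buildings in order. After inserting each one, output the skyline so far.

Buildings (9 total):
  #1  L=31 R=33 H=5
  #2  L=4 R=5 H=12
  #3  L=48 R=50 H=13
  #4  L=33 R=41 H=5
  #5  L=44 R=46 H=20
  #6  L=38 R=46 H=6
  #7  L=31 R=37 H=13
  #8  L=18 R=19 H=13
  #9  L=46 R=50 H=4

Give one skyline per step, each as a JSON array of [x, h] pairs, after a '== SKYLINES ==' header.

== SKYLINES ==
[[31,5],[33,0]]
[[4,12],[5,0],[31,5],[33,0]]
[[4,12],[5,0],[31,5],[33,0],[48,13],[50,0]]
[[4,12],[5,0],[31,5],[41,0],[48,13],[50,0]]
[[4,12],[5,0],[31,5],[41,0],[44,20],[46,0],[48,13],[50,0]]
[[4,12],[5,0],[31,5],[38,6],[44,20],[46,0],[48,13],[50,0]]
[[4,12],[5,0],[31,13],[37,5],[38,6],[44,20],[46,0],[48,13],[50,0]]
[[4,12],[5,0],[18,13],[19,0],[31,13],[37,5],[38,6],[44,20],[46,0],[48,13],[50,0]]
[[4,12],[5,0],[18,13],[19,0],[31,13],[37,5],[38,6],[44,20],[46,4],[48,13],[50,0]]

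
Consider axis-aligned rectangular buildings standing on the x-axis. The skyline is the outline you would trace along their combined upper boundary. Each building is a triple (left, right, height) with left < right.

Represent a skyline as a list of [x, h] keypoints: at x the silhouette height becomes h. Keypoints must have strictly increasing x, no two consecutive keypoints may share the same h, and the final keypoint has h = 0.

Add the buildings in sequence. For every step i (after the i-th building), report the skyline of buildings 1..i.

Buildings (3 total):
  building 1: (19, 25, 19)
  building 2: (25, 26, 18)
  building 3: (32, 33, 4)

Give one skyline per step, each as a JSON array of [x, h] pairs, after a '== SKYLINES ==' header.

== SKYLINES ==
[[19,19],[25,0]]
[[19,19],[25,18],[26,0]]
[[19,19],[25,18],[26,0],[32,4],[33,0]]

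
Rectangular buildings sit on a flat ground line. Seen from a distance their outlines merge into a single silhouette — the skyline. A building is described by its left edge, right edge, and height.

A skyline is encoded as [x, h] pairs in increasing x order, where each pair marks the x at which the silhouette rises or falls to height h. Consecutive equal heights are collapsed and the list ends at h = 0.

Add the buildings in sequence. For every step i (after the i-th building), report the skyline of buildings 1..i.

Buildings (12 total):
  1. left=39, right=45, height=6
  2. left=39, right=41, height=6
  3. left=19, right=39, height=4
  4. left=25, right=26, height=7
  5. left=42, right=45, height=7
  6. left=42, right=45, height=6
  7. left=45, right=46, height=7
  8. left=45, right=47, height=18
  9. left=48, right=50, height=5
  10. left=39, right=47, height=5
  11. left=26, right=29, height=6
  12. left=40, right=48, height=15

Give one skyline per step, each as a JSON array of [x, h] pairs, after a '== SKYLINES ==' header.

== SKYLINES ==
[[39,6],[45,0]]
[[39,6],[45,0]]
[[19,4],[39,6],[45,0]]
[[19,4],[25,7],[26,4],[39,6],[45,0]]
[[19,4],[25,7],[26,4],[39,6],[42,7],[45,0]]
[[19,4],[25,7],[26,4],[39,6],[42,7],[45,0]]
[[19,4],[25,7],[26,4],[39,6],[42,7],[46,0]]
[[19,4],[25,7],[26,4],[39,6],[42,7],[45,18],[47,0]]
[[19,4],[25,7],[26,4],[39,6],[42,7],[45,18],[47,0],[48,5],[50,0]]
[[19,4],[25,7],[26,4],[39,6],[42,7],[45,18],[47,0],[48,5],[50,0]]
[[19,4],[25,7],[26,6],[29,4],[39,6],[42,7],[45,18],[47,0],[48,5],[50,0]]
[[19,4],[25,7],[26,6],[29,4],[39,6],[40,15],[45,18],[47,15],[48,5],[50,0]]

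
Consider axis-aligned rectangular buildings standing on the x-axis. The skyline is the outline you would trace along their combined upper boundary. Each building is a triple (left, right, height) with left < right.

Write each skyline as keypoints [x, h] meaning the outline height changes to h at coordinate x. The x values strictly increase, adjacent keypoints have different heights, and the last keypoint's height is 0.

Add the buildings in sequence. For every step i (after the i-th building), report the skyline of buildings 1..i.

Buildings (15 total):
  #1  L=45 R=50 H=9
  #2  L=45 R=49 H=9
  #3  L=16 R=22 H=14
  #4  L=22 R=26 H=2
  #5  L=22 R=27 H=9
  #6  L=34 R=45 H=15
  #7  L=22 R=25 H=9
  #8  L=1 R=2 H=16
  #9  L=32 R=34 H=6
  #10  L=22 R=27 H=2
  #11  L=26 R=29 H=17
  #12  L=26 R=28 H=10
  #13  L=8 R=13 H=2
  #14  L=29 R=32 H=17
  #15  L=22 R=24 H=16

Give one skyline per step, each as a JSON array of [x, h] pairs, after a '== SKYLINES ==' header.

== SKYLINES ==
[[45,9],[50,0]]
[[45,9],[50,0]]
[[16,14],[22,0],[45,9],[50,0]]
[[16,14],[22,2],[26,0],[45,9],[50,0]]
[[16,14],[22,9],[27,0],[45,9],[50,0]]
[[16,14],[22,9],[27,0],[34,15],[45,9],[50,0]]
[[16,14],[22,9],[27,0],[34,15],[45,9],[50,0]]
[[1,16],[2,0],[16,14],[22,9],[27,0],[34,15],[45,9],[50,0]]
[[1,16],[2,0],[16,14],[22,9],[27,0],[32,6],[34,15],[45,9],[50,0]]
[[1,16],[2,0],[16,14],[22,9],[27,0],[32,6],[34,15],[45,9],[50,0]]
[[1,16],[2,0],[16,14],[22,9],[26,17],[29,0],[32,6],[34,15],[45,9],[50,0]]
[[1,16],[2,0],[16,14],[22,9],[26,17],[29,0],[32,6],[34,15],[45,9],[50,0]]
[[1,16],[2,0],[8,2],[13,0],[16,14],[22,9],[26,17],[29,0],[32,6],[34,15],[45,9],[50,0]]
[[1,16],[2,0],[8,2],[13,0],[16,14],[22,9],[26,17],[32,6],[34,15],[45,9],[50,0]]
[[1,16],[2,0],[8,2],[13,0],[16,14],[22,16],[24,9],[26,17],[32,6],[34,15],[45,9],[50,0]]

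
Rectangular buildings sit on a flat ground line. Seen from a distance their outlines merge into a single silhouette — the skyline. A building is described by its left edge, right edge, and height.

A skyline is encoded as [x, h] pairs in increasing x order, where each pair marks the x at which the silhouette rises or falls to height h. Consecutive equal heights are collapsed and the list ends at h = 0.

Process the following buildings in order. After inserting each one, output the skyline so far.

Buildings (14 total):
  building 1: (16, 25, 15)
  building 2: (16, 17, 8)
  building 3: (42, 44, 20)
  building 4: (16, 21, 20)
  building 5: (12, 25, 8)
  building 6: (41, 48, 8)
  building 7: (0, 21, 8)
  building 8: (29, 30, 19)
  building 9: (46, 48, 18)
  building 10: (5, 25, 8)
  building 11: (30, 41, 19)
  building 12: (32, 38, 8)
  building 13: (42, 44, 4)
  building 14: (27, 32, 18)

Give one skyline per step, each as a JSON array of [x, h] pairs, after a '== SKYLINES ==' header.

== SKYLINES ==
[[16,15],[25,0]]
[[16,15],[25,0]]
[[16,15],[25,0],[42,20],[44,0]]
[[16,20],[21,15],[25,0],[42,20],[44,0]]
[[12,8],[16,20],[21,15],[25,0],[42,20],[44,0]]
[[12,8],[16,20],[21,15],[25,0],[41,8],[42,20],[44,8],[48,0]]
[[0,8],[16,20],[21,15],[25,0],[41,8],[42,20],[44,8],[48,0]]
[[0,8],[16,20],[21,15],[25,0],[29,19],[30,0],[41,8],[42,20],[44,8],[48,0]]
[[0,8],[16,20],[21,15],[25,0],[29,19],[30,0],[41,8],[42,20],[44,8],[46,18],[48,0]]
[[0,8],[16,20],[21,15],[25,0],[29,19],[30,0],[41,8],[42,20],[44,8],[46,18],[48,0]]
[[0,8],[16,20],[21,15],[25,0],[29,19],[41,8],[42,20],[44,8],[46,18],[48,0]]
[[0,8],[16,20],[21,15],[25,0],[29,19],[41,8],[42,20],[44,8],[46,18],[48,0]]
[[0,8],[16,20],[21,15],[25,0],[29,19],[41,8],[42,20],[44,8],[46,18],[48,0]]
[[0,8],[16,20],[21,15],[25,0],[27,18],[29,19],[41,8],[42,20],[44,8],[46,18],[48,0]]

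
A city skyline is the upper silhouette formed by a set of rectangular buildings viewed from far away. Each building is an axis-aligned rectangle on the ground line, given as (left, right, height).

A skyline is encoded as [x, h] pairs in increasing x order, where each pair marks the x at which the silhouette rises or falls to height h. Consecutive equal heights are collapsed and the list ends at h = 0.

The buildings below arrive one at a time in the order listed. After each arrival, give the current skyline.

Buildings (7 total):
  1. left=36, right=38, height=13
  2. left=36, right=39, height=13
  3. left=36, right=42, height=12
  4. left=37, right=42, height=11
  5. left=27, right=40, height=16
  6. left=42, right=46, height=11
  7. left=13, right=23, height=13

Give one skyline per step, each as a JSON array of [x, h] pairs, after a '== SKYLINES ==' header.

== SKYLINES ==
[[36,13],[38,0]]
[[36,13],[39,0]]
[[36,13],[39,12],[42,0]]
[[36,13],[39,12],[42,0]]
[[27,16],[40,12],[42,0]]
[[27,16],[40,12],[42,11],[46,0]]
[[13,13],[23,0],[27,16],[40,12],[42,11],[46,0]]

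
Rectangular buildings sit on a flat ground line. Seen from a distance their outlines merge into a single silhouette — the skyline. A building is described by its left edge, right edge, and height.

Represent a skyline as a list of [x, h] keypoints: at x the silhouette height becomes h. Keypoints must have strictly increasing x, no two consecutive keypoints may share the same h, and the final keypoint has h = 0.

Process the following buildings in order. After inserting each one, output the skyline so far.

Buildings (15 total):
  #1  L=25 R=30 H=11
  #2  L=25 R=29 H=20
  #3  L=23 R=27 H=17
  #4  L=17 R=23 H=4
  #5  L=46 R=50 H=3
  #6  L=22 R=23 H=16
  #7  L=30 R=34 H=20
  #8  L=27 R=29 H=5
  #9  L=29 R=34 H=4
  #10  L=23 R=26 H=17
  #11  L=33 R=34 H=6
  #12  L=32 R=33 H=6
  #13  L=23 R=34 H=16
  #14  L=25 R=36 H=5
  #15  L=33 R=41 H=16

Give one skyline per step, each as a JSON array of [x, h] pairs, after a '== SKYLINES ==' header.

== SKYLINES ==
[[25,11],[30,0]]
[[25,20],[29,11],[30,0]]
[[23,17],[25,20],[29,11],[30,0]]
[[17,4],[23,17],[25,20],[29,11],[30,0]]
[[17,4],[23,17],[25,20],[29,11],[30,0],[46,3],[50,0]]
[[17,4],[22,16],[23,17],[25,20],[29,11],[30,0],[46,3],[50,0]]
[[17,4],[22,16],[23,17],[25,20],[29,11],[30,20],[34,0],[46,3],[50,0]]
[[17,4],[22,16],[23,17],[25,20],[29,11],[30,20],[34,0],[46,3],[50,0]]
[[17,4],[22,16],[23,17],[25,20],[29,11],[30,20],[34,0],[46,3],[50,0]]
[[17,4],[22,16],[23,17],[25,20],[29,11],[30,20],[34,0],[46,3],[50,0]]
[[17,4],[22,16],[23,17],[25,20],[29,11],[30,20],[34,0],[46,3],[50,0]]
[[17,4],[22,16],[23,17],[25,20],[29,11],[30,20],[34,0],[46,3],[50,0]]
[[17,4],[22,16],[23,17],[25,20],[29,16],[30,20],[34,0],[46,3],[50,0]]
[[17,4],[22,16],[23,17],[25,20],[29,16],[30,20],[34,5],[36,0],[46,3],[50,0]]
[[17,4],[22,16],[23,17],[25,20],[29,16],[30,20],[34,16],[41,0],[46,3],[50,0]]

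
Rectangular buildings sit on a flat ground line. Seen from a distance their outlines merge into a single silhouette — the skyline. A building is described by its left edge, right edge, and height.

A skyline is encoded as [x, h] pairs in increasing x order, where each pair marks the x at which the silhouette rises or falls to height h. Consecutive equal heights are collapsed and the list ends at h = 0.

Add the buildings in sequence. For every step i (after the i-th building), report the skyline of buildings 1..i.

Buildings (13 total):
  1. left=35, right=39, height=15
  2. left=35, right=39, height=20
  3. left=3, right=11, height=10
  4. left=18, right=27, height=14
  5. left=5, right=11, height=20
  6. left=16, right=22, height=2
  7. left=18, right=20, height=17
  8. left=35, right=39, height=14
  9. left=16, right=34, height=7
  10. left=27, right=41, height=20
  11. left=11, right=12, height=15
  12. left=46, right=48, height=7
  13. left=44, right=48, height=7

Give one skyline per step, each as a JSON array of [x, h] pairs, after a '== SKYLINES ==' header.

== SKYLINES ==
[[35,15],[39,0]]
[[35,20],[39,0]]
[[3,10],[11,0],[35,20],[39,0]]
[[3,10],[11,0],[18,14],[27,0],[35,20],[39,0]]
[[3,10],[5,20],[11,0],[18,14],[27,0],[35,20],[39,0]]
[[3,10],[5,20],[11,0],[16,2],[18,14],[27,0],[35,20],[39,0]]
[[3,10],[5,20],[11,0],[16,2],[18,17],[20,14],[27,0],[35,20],[39,0]]
[[3,10],[5,20],[11,0],[16,2],[18,17],[20,14],[27,0],[35,20],[39,0]]
[[3,10],[5,20],[11,0],[16,7],[18,17],[20,14],[27,7],[34,0],[35,20],[39,0]]
[[3,10],[5,20],[11,0],[16,7],[18,17],[20,14],[27,20],[41,0]]
[[3,10],[5,20],[11,15],[12,0],[16,7],[18,17],[20,14],[27,20],[41,0]]
[[3,10],[5,20],[11,15],[12,0],[16,7],[18,17],[20,14],[27,20],[41,0],[46,7],[48,0]]
[[3,10],[5,20],[11,15],[12,0],[16,7],[18,17],[20,14],[27,20],[41,0],[44,7],[48,0]]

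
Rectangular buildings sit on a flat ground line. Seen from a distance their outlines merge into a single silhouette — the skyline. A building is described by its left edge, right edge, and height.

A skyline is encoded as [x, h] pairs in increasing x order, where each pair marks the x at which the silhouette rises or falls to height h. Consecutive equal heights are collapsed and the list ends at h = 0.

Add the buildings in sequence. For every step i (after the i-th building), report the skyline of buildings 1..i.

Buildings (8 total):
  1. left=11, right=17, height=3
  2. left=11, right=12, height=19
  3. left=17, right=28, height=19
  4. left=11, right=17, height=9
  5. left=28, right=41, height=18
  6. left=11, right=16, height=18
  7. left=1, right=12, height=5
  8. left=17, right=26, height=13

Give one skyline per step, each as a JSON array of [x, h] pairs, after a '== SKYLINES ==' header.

== SKYLINES ==
[[11,3],[17,0]]
[[11,19],[12,3],[17,0]]
[[11,19],[12,3],[17,19],[28,0]]
[[11,19],[12,9],[17,19],[28,0]]
[[11,19],[12,9],[17,19],[28,18],[41,0]]
[[11,19],[12,18],[16,9],[17,19],[28,18],[41,0]]
[[1,5],[11,19],[12,18],[16,9],[17,19],[28,18],[41,0]]
[[1,5],[11,19],[12,18],[16,9],[17,19],[28,18],[41,0]]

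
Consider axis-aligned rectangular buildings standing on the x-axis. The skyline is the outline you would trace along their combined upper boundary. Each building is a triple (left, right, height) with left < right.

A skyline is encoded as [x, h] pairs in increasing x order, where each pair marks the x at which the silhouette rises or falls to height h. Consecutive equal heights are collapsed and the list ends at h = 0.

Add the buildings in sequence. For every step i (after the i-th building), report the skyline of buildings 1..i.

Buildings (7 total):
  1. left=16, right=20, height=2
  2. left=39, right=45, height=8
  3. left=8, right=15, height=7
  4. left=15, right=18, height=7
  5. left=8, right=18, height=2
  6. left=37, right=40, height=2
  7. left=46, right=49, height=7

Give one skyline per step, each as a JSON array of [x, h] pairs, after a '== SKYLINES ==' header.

== SKYLINES ==
[[16,2],[20,0]]
[[16,2],[20,0],[39,8],[45,0]]
[[8,7],[15,0],[16,2],[20,0],[39,8],[45,0]]
[[8,7],[18,2],[20,0],[39,8],[45,0]]
[[8,7],[18,2],[20,0],[39,8],[45,0]]
[[8,7],[18,2],[20,0],[37,2],[39,8],[45,0]]
[[8,7],[18,2],[20,0],[37,2],[39,8],[45,0],[46,7],[49,0]]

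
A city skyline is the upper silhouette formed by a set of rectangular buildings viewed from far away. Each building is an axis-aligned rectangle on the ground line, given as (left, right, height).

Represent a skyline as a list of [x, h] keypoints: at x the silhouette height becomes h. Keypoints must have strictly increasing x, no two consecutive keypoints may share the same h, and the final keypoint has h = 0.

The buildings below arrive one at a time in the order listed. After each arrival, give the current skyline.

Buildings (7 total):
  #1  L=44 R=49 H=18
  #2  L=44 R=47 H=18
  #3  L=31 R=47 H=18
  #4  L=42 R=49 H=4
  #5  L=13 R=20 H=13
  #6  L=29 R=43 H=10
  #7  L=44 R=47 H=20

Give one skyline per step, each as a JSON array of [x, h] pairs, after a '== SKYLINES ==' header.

== SKYLINES ==
[[44,18],[49,0]]
[[44,18],[49,0]]
[[31,18],[49,0]]
[[31,18],[49,0]]
[[13,13],[20,0],[31,18],[49,0]]
[[13,13],[20,0],[29,10],[31,18],[49,0]]
[[13,13],[20,0],[29,10],[31,18],[44,20],[47,18],[49,0]]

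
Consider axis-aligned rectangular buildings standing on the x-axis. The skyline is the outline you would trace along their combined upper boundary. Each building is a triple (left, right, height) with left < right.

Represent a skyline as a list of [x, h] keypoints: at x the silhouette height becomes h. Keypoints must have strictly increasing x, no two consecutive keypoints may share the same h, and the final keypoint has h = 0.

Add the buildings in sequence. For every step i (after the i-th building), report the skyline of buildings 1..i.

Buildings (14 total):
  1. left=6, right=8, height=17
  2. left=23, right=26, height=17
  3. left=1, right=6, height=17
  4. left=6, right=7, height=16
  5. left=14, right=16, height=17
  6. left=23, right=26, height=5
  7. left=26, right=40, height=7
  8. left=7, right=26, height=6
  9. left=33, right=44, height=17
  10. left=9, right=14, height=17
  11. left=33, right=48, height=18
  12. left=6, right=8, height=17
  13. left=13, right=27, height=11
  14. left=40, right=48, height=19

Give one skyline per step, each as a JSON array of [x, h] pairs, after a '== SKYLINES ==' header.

== SKYLINES ==
[[6,17],[8,0]]
[[6,17],[8,0],[23,17],[26,0]]
[[1,17],[8,0],[23,17],[26,0]]
[[1,17],[8,0],[23,17],[26,0]]
[[1,17],[8,0],[14,17],[16,0],[23,17],[26,0]]
[[1,17],[8,0],[14,17],[16,0],[23,17],[26,0]]
[[1,17],[8,0],[14,17],[16,0],[23,17],[26,7],[40,0]]
[[1,17],[8,6],[14,17],[16,6],[23,17],[26,7],[40,0]]
[[1,17],[8,6],[14,17],[16,6],[23,17],[26,7],[33,17],[44,0]]
[[1,17],[8,6],[9,17],[16,6],[23,17],[26,7],[33,17],[44,0]]
[[1,17],[8,6],[9,17],[16,6],[23,17],[26,7],[33,18],[48,0]]
[[1,17],[8,6],[9,17],[16,6],[23,17],[26,7],[33,18],[48,0]]
[[1,17],[8,6],[9,17],[16,11],[23,17],[26,11],[27,7],[33,18],[48,0]]
[[1,17],[8,6],[9,17],[16,11],[23,17],[26,11],[27,7],[33,18],[40,19],[48,0]]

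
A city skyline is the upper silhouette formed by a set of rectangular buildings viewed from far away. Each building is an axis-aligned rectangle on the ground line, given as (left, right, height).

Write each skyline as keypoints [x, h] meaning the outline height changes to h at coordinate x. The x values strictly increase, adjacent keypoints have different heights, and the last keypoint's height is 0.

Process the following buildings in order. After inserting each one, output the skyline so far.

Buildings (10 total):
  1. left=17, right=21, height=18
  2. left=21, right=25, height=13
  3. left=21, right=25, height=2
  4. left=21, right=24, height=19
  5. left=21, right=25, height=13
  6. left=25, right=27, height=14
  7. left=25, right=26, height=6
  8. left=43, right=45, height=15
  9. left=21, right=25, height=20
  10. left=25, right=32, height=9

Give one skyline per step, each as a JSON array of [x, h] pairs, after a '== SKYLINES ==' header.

== SKYLINES ==
[[17,18],[21,0]]
[[17,18],[21,13],[25,0]]
[[17,18],[21,13],[25,0]]
[[17,18],[21,19],[24,13],[25,0]]
[[17,18],[21,19],[24,13],[25,0]]
[[17,18],[21,19],[24,13],[25,14],[27,0]]
[[17,18],[21,19],[24,13],[25,14],[27,0]]
[[17,18],[21,19],[24,13],[25,14],[27,0],[43,15],[45,0]]
[[17,18],[21,20],[25,14],[27,0],[43,15],[45,0]]
[[17,18],[21,20],[25,14],[27,9],[32,0],[43,15],[45,0]]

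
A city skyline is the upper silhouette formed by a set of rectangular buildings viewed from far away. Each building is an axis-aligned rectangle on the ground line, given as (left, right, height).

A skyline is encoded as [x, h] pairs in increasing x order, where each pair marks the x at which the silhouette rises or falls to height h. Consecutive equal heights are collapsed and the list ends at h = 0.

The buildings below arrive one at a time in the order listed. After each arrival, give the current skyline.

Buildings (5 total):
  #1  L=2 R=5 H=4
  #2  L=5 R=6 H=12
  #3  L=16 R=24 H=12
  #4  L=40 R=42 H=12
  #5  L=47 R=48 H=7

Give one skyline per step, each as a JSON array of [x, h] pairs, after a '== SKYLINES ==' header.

== SKYLINES ==
[[2,4],[5,0]]
[[2,4],[5,12],[6,0]]
[[2,4],[5,12],[6,0],[16,12],[24,0]]
[[2,4],[5,12],[6,0],[16,12],[24,0],[40,12],[42,0]]
[[2,4],[5,12],[6,0],[16,12],[24,0],[40,12],[42,0],[47,7],[48,0]]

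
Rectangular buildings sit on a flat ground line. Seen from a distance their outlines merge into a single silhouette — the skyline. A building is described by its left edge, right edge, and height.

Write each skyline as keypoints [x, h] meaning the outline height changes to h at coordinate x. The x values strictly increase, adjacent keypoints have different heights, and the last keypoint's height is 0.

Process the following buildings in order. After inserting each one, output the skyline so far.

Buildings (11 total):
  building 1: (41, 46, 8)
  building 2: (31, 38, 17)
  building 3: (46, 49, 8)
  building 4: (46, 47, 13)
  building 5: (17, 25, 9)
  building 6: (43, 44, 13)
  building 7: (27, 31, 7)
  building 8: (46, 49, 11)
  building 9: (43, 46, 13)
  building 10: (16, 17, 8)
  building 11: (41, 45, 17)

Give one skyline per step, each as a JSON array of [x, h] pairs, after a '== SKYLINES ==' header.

== SKYLINES ==
[[41,8],[46,0]]
[[31,17],[38,0],[41,8],[46,0]]
[[31,17],[38,0],[41,8],[49,0]]
[[31,17],[38,0],[41,8],[46,13],[47,8],[49,0]]
[[17,9],[25,0],[31,17],[38,0],[41,8],[46,13],[47,8],[49,0]]
[[17,9],[25,0],[31,17],[38,0],[41,8],[43,13],[44,8],[46,13],[47,8],[49,0]]
[[17,9],[25,0],[27,7],[31,17],[38,0],[41,8],[43,13],[44,8],[46,13],[47,8],[49,0]]
[[17,9],[25,0],[27,7],[31,17],[38,0],[41,8],[43,13],[44,8],[46,13],[47,11],[49,0]]
[[17,9],[25,0],[27,7],[31,17],[38,0],[41,8],[43,13],[47,11],[49,0]]
[[16,8],[17,9],[25,0],[27,7],[31,17],[38,0],[41,8],[43,13],[47,11],[49,0]]
[[16,8],[17,9],[25,0],[27,7],[31,17],[38,0],[41,17],[45,13],[47,11],[49,0]]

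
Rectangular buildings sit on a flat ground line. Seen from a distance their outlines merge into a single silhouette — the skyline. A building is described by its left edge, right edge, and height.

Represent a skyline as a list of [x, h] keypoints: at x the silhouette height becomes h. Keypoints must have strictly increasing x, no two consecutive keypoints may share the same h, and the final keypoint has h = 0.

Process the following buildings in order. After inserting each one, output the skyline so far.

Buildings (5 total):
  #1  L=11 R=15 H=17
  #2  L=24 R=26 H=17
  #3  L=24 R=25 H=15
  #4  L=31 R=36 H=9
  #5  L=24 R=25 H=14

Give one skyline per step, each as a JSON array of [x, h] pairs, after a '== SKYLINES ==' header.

== SKYLINES ==
[[11,17],[15,0]]
[[11,17],[15,0],[24,17],[26,0]]
[[11,17],[15,0],[24,17],[26,0]]
[[11,17],[15,0],[24,17],[26,0],[31,9],[36,0]]
[[11,17],[15,0],[24,17],[26,0],[31,9],[36,0]]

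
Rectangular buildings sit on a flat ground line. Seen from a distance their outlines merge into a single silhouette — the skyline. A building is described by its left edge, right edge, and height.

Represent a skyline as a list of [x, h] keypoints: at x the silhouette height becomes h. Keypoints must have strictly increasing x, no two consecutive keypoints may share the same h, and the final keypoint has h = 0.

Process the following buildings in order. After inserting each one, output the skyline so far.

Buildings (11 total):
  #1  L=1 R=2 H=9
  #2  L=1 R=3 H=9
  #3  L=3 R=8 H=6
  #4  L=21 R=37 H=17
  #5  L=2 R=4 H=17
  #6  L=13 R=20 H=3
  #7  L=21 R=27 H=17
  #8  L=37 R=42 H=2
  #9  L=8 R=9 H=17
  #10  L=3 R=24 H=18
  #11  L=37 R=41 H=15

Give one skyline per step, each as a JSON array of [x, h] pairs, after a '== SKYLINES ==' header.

== SKYLINES ==
[[1,9],[2,0]]
[[1,9],[3,0]]
[[1,9],[3,6],[8,0]]
[[1,9],[3,6],[8,0],[21,17],[37,0]]
[[1,9],[2,17],[4,6],[8,0],[21,17],[37,0]]
[[1,9],[2,17],[4,6],[8,0],[13,3],[20,0],[21,17],[37,0]]
[[1,9],[2,17],[4,6],[8,0],[13,3],[20,0],[21,17],[37,0]]
[[1,9],[2,17],[4,6],[8,0],[13,3],[20,0],[21,17],[37,2],[42,0]]
[[1,9],[2,17],[4,6],[8,17],[9,0],[13,3],[20,0],[21,17],[37,2],[42,0]]
[[1,9],[2,17],[3,18],[24,17],[37,2],[42,0]]
[[1,9],[2,17],[3,18],[24,17],[37,15],[41,2],[42,0]]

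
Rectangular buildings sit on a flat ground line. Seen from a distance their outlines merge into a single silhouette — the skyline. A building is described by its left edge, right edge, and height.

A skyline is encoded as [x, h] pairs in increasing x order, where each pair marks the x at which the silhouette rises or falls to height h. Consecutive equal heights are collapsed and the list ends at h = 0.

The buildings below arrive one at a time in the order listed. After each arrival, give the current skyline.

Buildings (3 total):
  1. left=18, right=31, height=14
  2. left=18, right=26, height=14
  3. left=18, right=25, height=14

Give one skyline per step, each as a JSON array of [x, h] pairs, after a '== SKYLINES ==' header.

== SKYLINES ==
[[18,14],[31,0]]
[[18,14],[31,0]]
[[18,14],[31,0]]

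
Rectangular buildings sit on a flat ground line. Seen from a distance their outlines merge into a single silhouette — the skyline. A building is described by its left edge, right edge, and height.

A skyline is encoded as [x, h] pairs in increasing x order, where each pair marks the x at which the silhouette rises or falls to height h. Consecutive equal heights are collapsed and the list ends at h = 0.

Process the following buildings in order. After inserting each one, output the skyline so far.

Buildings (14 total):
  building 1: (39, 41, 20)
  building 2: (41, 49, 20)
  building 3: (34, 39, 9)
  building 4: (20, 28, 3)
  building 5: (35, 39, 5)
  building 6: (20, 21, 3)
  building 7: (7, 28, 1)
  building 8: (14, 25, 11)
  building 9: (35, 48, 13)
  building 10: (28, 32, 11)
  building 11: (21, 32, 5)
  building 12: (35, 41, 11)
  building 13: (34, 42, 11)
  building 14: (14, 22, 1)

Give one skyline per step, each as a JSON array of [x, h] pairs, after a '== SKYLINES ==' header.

== SKYLINES ==
[[39,20],[41,0]]
[[39,20],[49,0]]
[[34,9],[39,20],[49,0]]
[[20,3],[28,0],[34,9],[39,20],[49,0]]
[[20,3],[28,0],[34,9],[39,20],[49,0]]
[[20,3],[28,0],[34,9],[39,20],[49,0]]
[[7,1],[20,3],[28,0],[34,9],[39,20],[49,0]]
[[7,1],[14,11],[25,3],[28,0],[34,9],[39,20],[49,0]]
[[7,1],[14,11],[25,3],[28,0],[34,9],[35,13],[39,20],[49,0]]
[[7,1],[14,11],[25,3],[28,11],[32,0],[34,9],[35,13],[39,20],[49,0]]
[[7,1],[14,11],[25,5],[28,11],[32,0],[34,9],[35,13],[39,20],[49,0]]
[[7,1],[14,11],[25,5],[28,11],[32,0],[34,9],[35,13],[39,20],[49,0]]
[[7,1],[14,11],[25,5],[28,11],[32,0],[34,11],[35,13],[39,20],[49,0]]
[[7,1],[14,11],[25,5],[28,11],[32,0],[34,11],[35,13],[39,20],[49,0]]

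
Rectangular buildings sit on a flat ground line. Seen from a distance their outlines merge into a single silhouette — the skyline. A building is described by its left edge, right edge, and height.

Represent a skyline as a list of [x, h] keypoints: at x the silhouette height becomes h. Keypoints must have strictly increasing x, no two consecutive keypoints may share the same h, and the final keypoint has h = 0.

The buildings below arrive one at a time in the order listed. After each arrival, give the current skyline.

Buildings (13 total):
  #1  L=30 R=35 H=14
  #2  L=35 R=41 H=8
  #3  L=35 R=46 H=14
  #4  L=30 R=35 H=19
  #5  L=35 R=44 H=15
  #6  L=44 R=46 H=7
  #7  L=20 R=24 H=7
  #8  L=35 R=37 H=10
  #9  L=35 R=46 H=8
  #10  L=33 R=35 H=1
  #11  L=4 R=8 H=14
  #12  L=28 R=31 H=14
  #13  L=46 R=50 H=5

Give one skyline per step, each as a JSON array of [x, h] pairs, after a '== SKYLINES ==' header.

== SKYLINES ==
[[30,14],[35,0]]
[[30,14],[35,8],[41,0]]
[[30,14],[46,0]]
[[30,19],[35,14],[46,0]]
[[30,19],[35,15],[44,14],[46,0]]
[[30,19],[35,15],[44,14],[46,0]]
[[20,7],[24,0],[30,19],[35,15],[44,14],[46,0]]
[[20,7],[24,0],[30,19],[35,15],[44,14],[46,0]]
[[20,7],[24,0],[30,19],[35,15],[44,14],[46,0]]
[[20,7],[24,0],[30,19],[35,15],[44,14],[46,0]]
[[4,14],[8,0],[20,7],[24,0],[30,19],[35,15],[44,14],[46,0]]
[[4,14],[8,0],[20,7],[24,0],[28,14],[30,19],[35,15],[44,14],[46,0]]
[[4,14],[8,0],[20,7],[24,0],[28,14],[30,19],[35,15],[44,14],[46,5],[50,0]]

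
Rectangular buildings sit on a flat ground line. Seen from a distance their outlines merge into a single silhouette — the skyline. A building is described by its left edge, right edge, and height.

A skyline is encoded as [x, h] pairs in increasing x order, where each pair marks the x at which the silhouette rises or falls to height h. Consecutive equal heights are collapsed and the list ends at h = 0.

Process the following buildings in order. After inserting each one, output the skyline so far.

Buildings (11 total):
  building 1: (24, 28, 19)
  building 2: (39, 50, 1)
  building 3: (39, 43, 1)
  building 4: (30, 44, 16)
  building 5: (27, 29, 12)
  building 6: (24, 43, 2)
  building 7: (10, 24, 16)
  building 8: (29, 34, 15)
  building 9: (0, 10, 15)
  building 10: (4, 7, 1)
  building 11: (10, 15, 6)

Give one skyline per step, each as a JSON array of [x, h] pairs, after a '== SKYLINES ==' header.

== SKYLINES ==
[[24,19],[28,0]]
[[24,19],[28,0],[39,1],[50,0]]
[[24,19],[28,0],[39,1],[50,0]]
[[24,19],[28,0],[30,16],[44,1],[50,0]]
[[24,19],[28,12],[29,0],[30,16],[44,1],[50,0]]
[[24,19],[28,12],[29,2],[30,16],[44,1],[50,0]]
[[10,16],[24,19],[28,12],[29,2],[30,16],[44,1],[50,0]]
[[10,16],[24,19],[28,12],[29,15],[30,16],[44,1],[50,0]]
[[0,15],[10,16],[24,19],[28,12],[29,15],[30,16],[44,1],[50,0]]
[[0,15],[10,16],[24,19],[28,12],[29,15],[30,16],[44,1],[50,0]]
[[0,15],[10,16],[24,19],[28,12],[29,15],[30,16],[44,1],[50,0]]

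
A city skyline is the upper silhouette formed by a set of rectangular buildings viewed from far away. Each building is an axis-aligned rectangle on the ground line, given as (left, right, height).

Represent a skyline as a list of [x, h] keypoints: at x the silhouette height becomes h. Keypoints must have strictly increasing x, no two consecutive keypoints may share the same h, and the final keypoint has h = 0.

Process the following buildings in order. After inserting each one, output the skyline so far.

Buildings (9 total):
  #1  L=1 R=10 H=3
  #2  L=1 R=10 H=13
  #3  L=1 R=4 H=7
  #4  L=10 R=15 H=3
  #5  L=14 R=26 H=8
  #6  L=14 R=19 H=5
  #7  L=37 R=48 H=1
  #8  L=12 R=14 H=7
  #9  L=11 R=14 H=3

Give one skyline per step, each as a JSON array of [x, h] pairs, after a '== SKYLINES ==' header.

== SKYLINES ==
[[1,3],[10,0]]
[[1,13],[10,0]]
[[1,13],[10,0]]
[[1,13],[10,3],[15,0]]
[[1,13],[10,3],[14,8],[26,0]]
[[1,13],[10,3],[14,8],[26,0]]
[[1,13],[10,3],[14,8],[26,0],[37,1],[48,0]]
[[1,13],[10,3],[12,7],[14,8],[26,0],[37,1],[48,0]]
[[1,13],[10,3],[12,7],[14,8],[26,0],[37,1],[48,0]]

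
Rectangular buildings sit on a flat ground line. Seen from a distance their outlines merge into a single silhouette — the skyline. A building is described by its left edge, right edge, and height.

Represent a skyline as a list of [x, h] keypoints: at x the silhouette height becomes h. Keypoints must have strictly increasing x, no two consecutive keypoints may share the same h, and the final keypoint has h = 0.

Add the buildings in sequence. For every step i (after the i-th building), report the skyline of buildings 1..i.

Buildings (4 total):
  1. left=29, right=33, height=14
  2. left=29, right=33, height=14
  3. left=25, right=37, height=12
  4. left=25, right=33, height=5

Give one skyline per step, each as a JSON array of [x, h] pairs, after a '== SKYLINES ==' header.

== SKYLINES ==
[[29,14],[33,0]]
[[29,14],[33,0]]
[[25,12],[29,14],[33,12],[37,0]]
[[25,12],[29,14],[33,12],[37,0]]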